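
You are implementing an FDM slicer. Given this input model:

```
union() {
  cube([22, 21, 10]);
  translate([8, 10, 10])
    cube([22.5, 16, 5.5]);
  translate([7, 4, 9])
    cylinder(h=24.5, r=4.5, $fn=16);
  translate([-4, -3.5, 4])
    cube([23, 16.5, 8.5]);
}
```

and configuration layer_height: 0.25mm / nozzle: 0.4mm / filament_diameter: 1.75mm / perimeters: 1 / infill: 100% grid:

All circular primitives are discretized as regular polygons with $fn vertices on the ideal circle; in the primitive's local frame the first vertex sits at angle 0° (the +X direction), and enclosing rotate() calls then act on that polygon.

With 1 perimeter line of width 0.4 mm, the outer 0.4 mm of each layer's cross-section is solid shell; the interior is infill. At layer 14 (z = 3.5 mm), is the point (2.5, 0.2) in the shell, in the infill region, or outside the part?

shell

At z = 3.5 mm: the cube is present — its section is the full 22×21 rectangle; the cube at (8, 10) is absent (z outside [10, 15.5]); the cylinder at (7, 4) does not reach this height (z outside [9, 33.5]); the cube at (-4, -3.5) is absent (z outside [4, 12.5]); Taking the union: only the 22×21 cube is present, so the union is just that shape — 1 connected region. Overall, the cross-section is a single solid region. The nearest boundary edge runs (0.00, 0.00)→(22.00, 0.00); distance from the point to it = 0.20 mm. The point is inside the cross-section, 0.20 mm from the nearest boundary — within the 0.4 mm shell band (1 × 0.4).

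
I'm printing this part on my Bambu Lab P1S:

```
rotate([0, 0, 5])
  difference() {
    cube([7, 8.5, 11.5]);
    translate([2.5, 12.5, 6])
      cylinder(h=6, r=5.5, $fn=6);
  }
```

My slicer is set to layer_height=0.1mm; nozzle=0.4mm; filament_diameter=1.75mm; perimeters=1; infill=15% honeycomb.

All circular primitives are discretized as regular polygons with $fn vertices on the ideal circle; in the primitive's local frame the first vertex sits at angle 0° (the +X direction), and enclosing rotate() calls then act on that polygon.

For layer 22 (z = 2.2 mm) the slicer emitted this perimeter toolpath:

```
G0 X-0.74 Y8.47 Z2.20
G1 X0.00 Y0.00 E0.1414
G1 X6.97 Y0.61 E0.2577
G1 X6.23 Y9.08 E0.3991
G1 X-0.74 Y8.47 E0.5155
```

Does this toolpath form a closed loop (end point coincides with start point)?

yes

Start point (G0): (-0.74, 8.47). End point (last G1): the path returns to the start — closed.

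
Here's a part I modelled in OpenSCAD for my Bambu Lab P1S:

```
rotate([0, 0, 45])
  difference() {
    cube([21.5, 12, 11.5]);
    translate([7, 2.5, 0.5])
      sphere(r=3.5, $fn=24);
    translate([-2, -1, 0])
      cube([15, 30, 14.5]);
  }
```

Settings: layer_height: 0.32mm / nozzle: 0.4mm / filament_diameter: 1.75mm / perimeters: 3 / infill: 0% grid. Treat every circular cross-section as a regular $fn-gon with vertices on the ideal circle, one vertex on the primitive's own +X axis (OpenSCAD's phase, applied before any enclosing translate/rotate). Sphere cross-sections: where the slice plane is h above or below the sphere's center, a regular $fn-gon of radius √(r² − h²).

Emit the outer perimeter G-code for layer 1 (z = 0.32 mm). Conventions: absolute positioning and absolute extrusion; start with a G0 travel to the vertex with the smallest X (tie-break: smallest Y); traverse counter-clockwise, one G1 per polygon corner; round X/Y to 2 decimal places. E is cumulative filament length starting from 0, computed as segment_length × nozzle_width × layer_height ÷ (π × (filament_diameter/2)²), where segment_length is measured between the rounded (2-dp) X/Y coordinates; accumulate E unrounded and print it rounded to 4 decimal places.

G0 X0.71 Y17.68 Z0.32
G1 X9.19 Y9.19 E0.6386
G1 X15.20 Y15.20 E1.0909
G1 X6.72 Y23.69 E1.7295
G1 X0.71 Y17.68 E2.1818

At z = 0.32 mm: the 21.5×12 cube contributes its full rectangle; the sphere at (7, 2.5): section is a regular 24-gon, circumradius = √(r²−h²) = √(3.5²−0.18²) = 3.495; the 15×30 cube at (-2, -1) contributes its full rectangle; Taking the first minus the rest: starting from the 21.5×12 cube, the r=3.5 sphere at (7, 2.5) partially overlaps it — only the 34.71 mm² overlap (of its 37.95 mm²) is removed, clipping the outline; the 15×30 cube at (-2, -1) partially overlaps it — only the 121.29 mm² overlap (of its 450.00 mm²) is removed, clipping the outline — 1 connected region; (whole slice rotated 45° about Z — lengths, areas and connectivity unchanged). The outline is a single polygon with 4 vertices. Extrusion per mm of travel: 0.4 × 0.32 / (π × 0.875²) = 0.053216. Accumulating E over each segment gives final E = 2.1818.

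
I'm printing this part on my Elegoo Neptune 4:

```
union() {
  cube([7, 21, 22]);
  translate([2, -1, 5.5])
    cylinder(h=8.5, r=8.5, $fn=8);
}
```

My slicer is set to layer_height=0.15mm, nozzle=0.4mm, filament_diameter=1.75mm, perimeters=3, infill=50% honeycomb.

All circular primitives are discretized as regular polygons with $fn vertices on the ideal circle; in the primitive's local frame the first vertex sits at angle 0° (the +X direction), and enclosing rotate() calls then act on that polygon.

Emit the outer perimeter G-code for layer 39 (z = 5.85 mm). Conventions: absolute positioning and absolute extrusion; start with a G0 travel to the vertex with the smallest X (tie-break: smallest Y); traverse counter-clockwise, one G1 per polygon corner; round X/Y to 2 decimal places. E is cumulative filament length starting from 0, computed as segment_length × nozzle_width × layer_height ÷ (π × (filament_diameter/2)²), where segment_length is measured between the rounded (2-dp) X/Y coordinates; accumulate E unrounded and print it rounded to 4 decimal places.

At z = 5.85 mm: the 7×21 cube contributes its full rectangle; the r=8.5 cylinder at (2, -1) contributes a regular 8-gon of circumradius 8.5; Taking the union: the regions partially overlap (shared area 46.49 mm²), so overlapping operands fuse into one piece — 1 connected region. The outline is a single polygon with 11 vertices. Extrusion per mm of travel: 0.4 × 0.15 / (π × 0.875²) = 0.024945. Accumulating E over each segment gives final E = 2.0297.

G0 X-6.50 Y-1.00 Z5.85
G1 X-4.01 Y-7.01 E0.1623
G1 X2.00 Y-9.50 E0.3246
G1 X8.01 Y-7.01 E0.4868
G1 X10.50 Y-1.00 E0.6491
G1 X8.01 Y5.01 E0.8114
G1 X7.00 Y5.43 E0.8387
G1 X7.00 Y21.00 E1.2271
G1 X0.00 Y21.00 E1.4017
G1 X0.00 Y6.67 E1.7591
G1 X-4.01 Y5.01 E1.8674
G1 X-6.50 Y-1.00 E2.0297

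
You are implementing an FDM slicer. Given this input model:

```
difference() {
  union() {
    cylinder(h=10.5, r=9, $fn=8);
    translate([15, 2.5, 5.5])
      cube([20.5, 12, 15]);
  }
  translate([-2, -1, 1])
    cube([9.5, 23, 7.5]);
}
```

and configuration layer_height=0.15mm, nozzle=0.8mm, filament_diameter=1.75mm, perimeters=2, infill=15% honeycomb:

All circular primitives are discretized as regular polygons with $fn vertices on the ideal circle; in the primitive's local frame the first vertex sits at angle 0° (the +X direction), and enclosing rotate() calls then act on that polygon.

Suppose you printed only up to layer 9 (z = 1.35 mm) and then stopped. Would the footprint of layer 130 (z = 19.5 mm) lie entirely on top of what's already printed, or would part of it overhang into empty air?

Compare the two slices. At z = 1.35: the cylinder: section is a regular 8-gon, circumradius r=9 (area = (8/2)·9.000²·sin(360°/8) = 229.10 mm²); the cube at (15, 2.5) is not intersected at this z (z outside [5.5, 20.5]); Taking the union: only the r=9 cylinder is present, so the union is just that shape — area = 229.10 mm²; the cube at (-2, -1) is present — its section is the full 9.5×23 rectangle (area 218.50 mm²); Subtracting the remaining from the first: starting from the result so far (229.10 mm²), the 9.5×23 cube at (-2, -1) partially overlaps it — only the 81.23 mm² overlap (of its 218.50 mm²) is removed, clipping the outline — area = 147.87 mm². At z = 19.5: the cylinder is not intersected at this z (z outside [0, 10.5]); the cube at (15, 2.5) is present — its section is the full 20.5×12 rectangle (area 246.00 mm²); Taking the union: only the 20.5×12 cube at (15, 2.5) is present, so the union is just that shape — area = 246.00 mm²; the cube at (-2, -1) is not intersected at this z (z outside [1, 8.5]); Taking the first minus the rest: none of the subtracted shapes is present at this height, so the result so far is unchanged — area = 246.00 mm². Checking containment: at z = 19.5 the cross-section extends beyond the z = 1.35 cross-section by about 246.00 mm².

part overhangs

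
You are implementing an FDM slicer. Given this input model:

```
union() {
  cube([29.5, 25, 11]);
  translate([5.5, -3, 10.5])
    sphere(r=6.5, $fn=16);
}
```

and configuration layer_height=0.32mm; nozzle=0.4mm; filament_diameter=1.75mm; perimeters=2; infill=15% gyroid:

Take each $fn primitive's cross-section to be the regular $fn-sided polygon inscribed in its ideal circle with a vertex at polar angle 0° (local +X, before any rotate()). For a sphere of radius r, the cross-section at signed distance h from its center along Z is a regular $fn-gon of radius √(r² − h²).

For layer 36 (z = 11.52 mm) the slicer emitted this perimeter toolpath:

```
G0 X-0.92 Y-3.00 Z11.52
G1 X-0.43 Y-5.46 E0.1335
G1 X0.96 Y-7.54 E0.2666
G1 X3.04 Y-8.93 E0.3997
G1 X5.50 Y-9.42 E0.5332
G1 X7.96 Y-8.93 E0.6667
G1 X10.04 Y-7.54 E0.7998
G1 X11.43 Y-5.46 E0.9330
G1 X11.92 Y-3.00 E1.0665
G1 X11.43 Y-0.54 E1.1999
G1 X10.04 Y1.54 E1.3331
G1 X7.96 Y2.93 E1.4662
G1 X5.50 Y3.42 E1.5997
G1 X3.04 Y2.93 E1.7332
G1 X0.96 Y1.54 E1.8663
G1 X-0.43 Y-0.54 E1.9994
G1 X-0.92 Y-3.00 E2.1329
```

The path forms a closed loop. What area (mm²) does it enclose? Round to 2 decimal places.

Apply the shoelace formula to the sequence of (X, Y) vertices; enclosed area = 126.19 mm².

126.19 mm²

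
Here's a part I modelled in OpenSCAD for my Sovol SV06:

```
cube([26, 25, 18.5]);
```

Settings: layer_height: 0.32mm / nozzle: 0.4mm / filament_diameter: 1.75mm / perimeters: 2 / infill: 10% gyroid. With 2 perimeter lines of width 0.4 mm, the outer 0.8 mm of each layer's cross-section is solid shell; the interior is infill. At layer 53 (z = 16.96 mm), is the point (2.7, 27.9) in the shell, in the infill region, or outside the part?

At z = 16.96 mm: the cube (footprint 26×25) is included at this height. Overall, the cross-section is a single solid region. The nearest boundary edge runs (26.00, 25.00)→(0.00, 25.00); distance from the point to it = 2.90 mm. The point is not inside any of the regions above, so it lies outside the cross-section (2.90 mm from the nearest boundary).

outside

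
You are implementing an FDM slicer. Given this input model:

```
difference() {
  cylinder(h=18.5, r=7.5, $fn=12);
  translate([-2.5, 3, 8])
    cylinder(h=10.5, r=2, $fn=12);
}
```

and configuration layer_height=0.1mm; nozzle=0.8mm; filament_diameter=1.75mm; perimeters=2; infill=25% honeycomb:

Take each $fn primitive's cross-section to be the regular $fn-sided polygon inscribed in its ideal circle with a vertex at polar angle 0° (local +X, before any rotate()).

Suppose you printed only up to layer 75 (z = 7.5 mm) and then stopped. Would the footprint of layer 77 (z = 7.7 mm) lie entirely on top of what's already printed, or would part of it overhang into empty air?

entirely on top

Compare the two slices. At z = 7.5: the r=7.5 cylinder gives a regular 12-gon of circumradius 7.5 (constant along its height) (area = (12/2)·7.500²·sin(360°/12) = 168.75 mm²); the cylinder at (-2.5, 3) does not reach this height (z outside [8, 18.5]); After the difference (first − rest): none of the subtracted shapes is present at this height, so the r=7.5 cylinder is unchanged — area = 168.75 mm². At z = 7.7: the r=7.5 cylinder gives a regular 12-gon of circumradius 7.5 (constant along its height) (area = (12/2)·7.500²·sin(360°/12) = 168.75 mm²); the cylinder at (-2.5, 3) is absent (z outside [8, 18.5]); Subtracting the remaining from the first: none of the subtracted shapes is present at this height, so the r=7.5 cylinder is unchanged — area = 168.75 mm². Checking containment: the cross-section at z = 7.7 is a subset of the cross-section at z = 7.5.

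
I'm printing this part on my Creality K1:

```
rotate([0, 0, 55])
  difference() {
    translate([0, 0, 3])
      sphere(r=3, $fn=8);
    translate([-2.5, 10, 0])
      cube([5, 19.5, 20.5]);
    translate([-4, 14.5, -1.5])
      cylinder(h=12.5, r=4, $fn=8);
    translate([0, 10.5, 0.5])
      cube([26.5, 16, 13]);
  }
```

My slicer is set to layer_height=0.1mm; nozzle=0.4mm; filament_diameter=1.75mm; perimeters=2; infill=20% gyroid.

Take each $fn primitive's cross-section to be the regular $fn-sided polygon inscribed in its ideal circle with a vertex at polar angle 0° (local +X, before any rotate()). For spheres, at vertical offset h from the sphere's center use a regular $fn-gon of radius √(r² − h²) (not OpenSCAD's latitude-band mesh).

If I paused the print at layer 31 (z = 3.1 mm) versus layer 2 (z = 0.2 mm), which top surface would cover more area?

layer 31 (z = 3.1 mm)

Layer 31 (z = 3.1): the sphere: section is a regular 8-gon, circumradius = √(r²−h²) = √(3²−0.1²) = 2.998 (area = (8/2)·2.998²·sin(360°/8) = 25.43 mm²); the cube at (-2.5, 10) is present — its section is the full 5×19.5 rectangle (area 97.50 mm²); the cylinder at (-4, 14.5): section is a regular 8-gon, circumradius r=4 (area = (8/2)·4.000²·sin(360°/8) = 45.25 mm²); the cube at (0, 10.5) (footprint 26.5×16) is included at this height (area 424.00 mm²); Subtracting the remaining from the first: starting from the r=3 sphere (25.43 mm²), the 5×19.5 cube at (-2.5, 10) misses the remaining region (no effect); the r=4 cylinder at (-4, 14.5) misses the remaining region (no effect); the 26.5×16 cube at (0, 10.5) misses the remaining region (no effect) — area = 25.43 mm²; (whole slice rotated 55° about Z — lengths, areas and connectivity unchanged). So its area = 25.43 mm². Layer 2 (z = 0.2): the r=3 sphere contributes a regular 8-gon of circumradius √(3²−2.8²) = 1.077 (area = (8/2)·1.077²·sin(360°/8) = 3.28 mm²); the cube at (-2.5, 10) is present — its section is the full 5×19.5 rectangle (area 97.50 mm²); the r=4 cylinder at (-4, 14.5) gives a regular 8-gon of circumradius 4 (constant along its height) (area = (8/2)·4.000²·sin(360°/8) = 45.25 mm²); the cube at (0, 10.5) is not intersected at this z (z outside [0.5, 13.5]); Taking the first minus the rest: starting from the r=3 sphere (3.28 mm²), the 5×19.5 cube at (-2.5, 10) misses the remaining region (no effect); the r=4 cylinder at (-4, 14.5) misses the remaining region (no effect) — area = 3.28 mm²; (rotated 55° about Z; rotation is an isometry so areas/perimeters/island counts are preserved). So its area = 3.28 mm². Layer 31 is larger (25.43 vs 3.28 mm²).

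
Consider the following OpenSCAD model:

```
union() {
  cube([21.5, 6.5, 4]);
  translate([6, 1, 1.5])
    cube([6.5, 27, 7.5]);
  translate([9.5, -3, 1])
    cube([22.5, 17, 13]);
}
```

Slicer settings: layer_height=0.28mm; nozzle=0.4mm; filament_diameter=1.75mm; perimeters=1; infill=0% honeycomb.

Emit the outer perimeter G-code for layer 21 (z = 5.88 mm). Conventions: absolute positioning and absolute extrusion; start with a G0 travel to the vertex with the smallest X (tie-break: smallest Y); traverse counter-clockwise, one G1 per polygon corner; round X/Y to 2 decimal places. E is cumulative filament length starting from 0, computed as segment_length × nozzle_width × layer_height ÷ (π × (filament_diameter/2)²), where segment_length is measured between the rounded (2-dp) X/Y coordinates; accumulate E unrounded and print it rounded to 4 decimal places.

G0 X6.00 Y1.00 Z5.88
G1 X9.50 Y1.00 E0.1630
G1 X9.50 Y-3.00 E0.3492
G1 X32.00 Y-3.00 E1.3969
G1 X32.00 Y14.00 E2.1885
G1 X12.50 Y14.00 E3.0965
G1 X12.50 Y28.00 E3.7484
G1 X6.00 Y28.00 E4.0511
G1 X6.00 Y1.00 E5.3083

At z = 5.88 mm: the cube is not intersected at this z (z outside [0, 4]); the cube at (6, 1) (footprint 6.5×27) is included at this height; the cube at (9.5, -3) is present — its section is the full 22.5×17 rectangle; Merging all regions: the regions partially overlap (shared area 39.00 mm²), so overlapping operands fuse into one piece — 1 connected region. The outline is a single polygon with 8 vertices. Extrusion per mm of travel: 0.4 × 0.28 / (π × 0.875²) = 0.046564. Accumulating E over each segment gives final E = 5.3083.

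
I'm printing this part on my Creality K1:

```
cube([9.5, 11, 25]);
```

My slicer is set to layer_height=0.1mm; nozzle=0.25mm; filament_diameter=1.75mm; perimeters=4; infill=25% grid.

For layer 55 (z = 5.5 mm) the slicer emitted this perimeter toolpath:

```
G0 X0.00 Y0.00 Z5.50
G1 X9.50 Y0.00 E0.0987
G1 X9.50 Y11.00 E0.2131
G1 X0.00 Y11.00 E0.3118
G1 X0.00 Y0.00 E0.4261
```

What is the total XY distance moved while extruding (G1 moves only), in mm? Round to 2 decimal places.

41.00 mm

Sum the Euclidean lengths of each G1 segment: total = 41.00 mm.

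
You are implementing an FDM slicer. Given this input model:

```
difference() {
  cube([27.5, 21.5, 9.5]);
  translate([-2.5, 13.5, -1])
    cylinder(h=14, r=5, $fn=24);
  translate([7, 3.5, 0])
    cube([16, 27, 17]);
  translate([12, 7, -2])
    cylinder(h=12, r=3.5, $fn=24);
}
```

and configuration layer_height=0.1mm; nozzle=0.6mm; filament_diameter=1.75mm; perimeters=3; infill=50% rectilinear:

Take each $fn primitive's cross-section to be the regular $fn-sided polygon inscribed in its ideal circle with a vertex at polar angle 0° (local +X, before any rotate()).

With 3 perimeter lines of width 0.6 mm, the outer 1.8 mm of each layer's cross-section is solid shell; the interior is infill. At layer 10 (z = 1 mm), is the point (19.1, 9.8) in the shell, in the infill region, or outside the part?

At z = 1 mm: the cube is present — its section is the full 27.5×21.5 rectangle; the r=5 cylinder at (-2.5, 13.5) contributes a regular 24-gon of circumradius 5; the 16×27 cube at (7, 3.5) contributes its full rectangle; the r=3.5 cylinder at (12, 7) gives a regular 24-gon of circumradius 3.5 (constant along its height); Taking the first minus the rest: starting from the 27.5×21.5 cube, the r=5 cylinder at (-2.5, 13.5) partially overlaps it — only the 15.06 mm² overlap (of its 77.65 mm²) is removed, clipping the outline; the 16×27 cube at (7, 3.5) partially overlaps it — only the 288.00 mm² overlap (of its 432.00 mm²) is removed, clipping the outline; the r=3.5 cylinder at (12, 7) misses the remaining region (no effect) — 1 connected region. Overall, the cross-section is a single solid region. The nearest boundary edge runs (23.00, 3.50)→(23.00, 21.50); distance from the point to it = 3.90 mm. The point is not inside any of the regions above, so it lies outside the cross-section (3.90 mm from the nearest boundary).

outside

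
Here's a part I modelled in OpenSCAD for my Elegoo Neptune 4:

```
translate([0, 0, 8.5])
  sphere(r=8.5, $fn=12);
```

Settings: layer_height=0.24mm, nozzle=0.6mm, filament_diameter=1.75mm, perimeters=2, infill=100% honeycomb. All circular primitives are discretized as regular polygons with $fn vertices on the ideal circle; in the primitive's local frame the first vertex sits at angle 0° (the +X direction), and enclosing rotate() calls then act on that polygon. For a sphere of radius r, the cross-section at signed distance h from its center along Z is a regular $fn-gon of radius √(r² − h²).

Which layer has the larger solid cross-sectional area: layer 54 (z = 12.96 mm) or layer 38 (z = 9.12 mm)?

layer 38 (z = 9.12 mm)

Layer 54 (z = 12.96): the sphere: section is a regular 12-gon, circumradius = √(r²−h²) = √(8.5²−4.46²) = 7.236 (area = (12/2)·7.236²·sin(360°/12) = 157.08 mm²). So its area = 157.08 mm². Layer 38 (z = 9.12): the r=8.5 sphere slices to a regular 12-gon of circumradius 8.477 (√(r²−h²) with h=0.62 from center) (area = (12/2)·8.477²·sin(360°/12) = 215.60 mm²). So its area = 215.60 mm². Layer 38 is larger (215.60 vs 157.08 mm²).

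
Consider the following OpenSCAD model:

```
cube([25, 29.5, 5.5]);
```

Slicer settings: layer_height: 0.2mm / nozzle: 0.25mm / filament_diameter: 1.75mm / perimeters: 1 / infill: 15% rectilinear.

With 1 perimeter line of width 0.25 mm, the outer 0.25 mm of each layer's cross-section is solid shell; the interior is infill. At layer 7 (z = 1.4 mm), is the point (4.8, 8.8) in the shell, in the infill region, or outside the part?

infill

At z = 1.4 mm: the cube (footprint 25×29.5) is included at this height. Overall, the cross-section is a single solid region. The nearest boundary edge runs (0.00, 29.50)→(0.00, 0.00); distance from the point to it = 4.80 mm. The point is inside the cross-section and 4.80 mm from the nearest boundary — more than the 0.25 mm shell width (1 × 0.25), so it's in the infill interior.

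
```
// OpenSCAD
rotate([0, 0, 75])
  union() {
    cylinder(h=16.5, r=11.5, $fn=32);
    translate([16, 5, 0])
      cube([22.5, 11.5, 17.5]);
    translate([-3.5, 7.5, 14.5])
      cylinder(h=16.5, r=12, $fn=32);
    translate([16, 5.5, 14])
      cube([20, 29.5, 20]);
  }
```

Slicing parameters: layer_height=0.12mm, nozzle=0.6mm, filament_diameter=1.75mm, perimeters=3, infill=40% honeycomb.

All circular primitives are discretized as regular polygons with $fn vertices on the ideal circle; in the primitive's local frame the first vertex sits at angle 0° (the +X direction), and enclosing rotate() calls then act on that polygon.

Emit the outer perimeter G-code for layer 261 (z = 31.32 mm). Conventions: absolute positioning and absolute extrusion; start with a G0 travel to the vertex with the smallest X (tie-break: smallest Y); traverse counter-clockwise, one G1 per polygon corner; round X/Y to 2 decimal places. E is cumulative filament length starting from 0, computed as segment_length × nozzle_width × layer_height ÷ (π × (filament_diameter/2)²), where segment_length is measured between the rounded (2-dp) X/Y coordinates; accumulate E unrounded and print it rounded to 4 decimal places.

G0 X-29.67 Y24.51 Z31.32
G1 X-1.17 Y16.88 E0.8832
G1 X4.00 Y36.20 E1.4818
G1 X-24.49 Y43.83 E2.3647
G1 X-29.67 Y24.51 E2.9635

At z = 31.32 mm: the cylinder does not reach this height (z outside [0, 16.5]); the cube at (16, 5) is absent (z outside [0, 17.5]); the cylinder at (-3.5, 7.5) is not intersected at this z (z outside [14.5, 31]); the cube at (16, 5.5) (footprint 20×29.5) is included at this height; Combining (union): only the 20×29.5 cube at (16, 5.5) is present, so the union is just that shape — 1 connected region; (rotated 75° about Z; rotation is an isometry so areas/perimeters/island counts are preserved). The outline is a single polygon with 4 vertices. Extrusion per mm of travel: 0.6 × 0.12 / (π × 0.875²) = 0.029934. Accumulating E over each segment gives final E = 2.9635.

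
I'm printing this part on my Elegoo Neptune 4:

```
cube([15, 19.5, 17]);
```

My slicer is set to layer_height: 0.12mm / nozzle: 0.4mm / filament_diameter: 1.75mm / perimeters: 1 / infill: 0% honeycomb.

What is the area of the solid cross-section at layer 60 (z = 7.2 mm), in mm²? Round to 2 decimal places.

292.50 mm²

At z = 7.2 mm: the cube (footprint 15×19.5) is included at this height (area 292.50 mm²). Overall, the cross-section is a single solid region. Net area = 292.50 mm².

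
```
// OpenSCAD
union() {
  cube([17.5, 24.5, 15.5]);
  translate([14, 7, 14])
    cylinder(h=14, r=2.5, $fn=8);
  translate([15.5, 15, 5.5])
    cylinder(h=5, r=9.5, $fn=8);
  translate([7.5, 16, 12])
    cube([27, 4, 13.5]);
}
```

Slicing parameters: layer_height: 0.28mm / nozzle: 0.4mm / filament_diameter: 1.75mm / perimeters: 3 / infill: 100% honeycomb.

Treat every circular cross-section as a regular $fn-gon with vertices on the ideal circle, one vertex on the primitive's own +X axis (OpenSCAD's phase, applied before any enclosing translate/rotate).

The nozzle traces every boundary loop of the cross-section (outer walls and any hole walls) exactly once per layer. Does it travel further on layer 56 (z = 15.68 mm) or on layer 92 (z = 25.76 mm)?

Layer 56 (z = 15.68): the cube is not intersected at this z (z outside [0, 15.5]); the r=2.5 cylinder at (14, 7) contributes a regular 8-gon of circumradius 2.5 (perimeter = 2·8·2.500·sin(180°/8) = 15.31 mm); the cylinder at (15.5, 15) is not intersected at this z (z outside [5.5, 10.5]); the cube at (7.5, 16) (footprint 27×4) is included at this height (perimeter 62.00 mm); Merging all regions: the 2 present regions are separate (no shared area or edge), so areas and boundary lengths simply add and each stays a separate island — boundary = 77.31 mm. So its perimeter = 77.31 mm. Layer 92 (z = 25.76): the cube is absent (z outside [0, 15.5]); the r=2.5 cylinder at (14, 7) gives a regular 8-gon of circumradius 2.5 (constant along its height) (perimeter = 2·8·2.500·sin(180°/8) = 15.31 mm); the cylinder at (15.5, 15) is absent (z outside [5.5, 10.5]); the cube at (7.5, 16) does not reach this height (z outside [12, 25.5]); Merging all regions: only the r=2.5 cylinder at (14, 7) is present, so the union is just that shape — boundary = 15.31 mm. So its perimeter = 15.31 mm. Layer 56 is larger (77.31 vs 15.31 mm).

layer 56 (z = 15.68 mm)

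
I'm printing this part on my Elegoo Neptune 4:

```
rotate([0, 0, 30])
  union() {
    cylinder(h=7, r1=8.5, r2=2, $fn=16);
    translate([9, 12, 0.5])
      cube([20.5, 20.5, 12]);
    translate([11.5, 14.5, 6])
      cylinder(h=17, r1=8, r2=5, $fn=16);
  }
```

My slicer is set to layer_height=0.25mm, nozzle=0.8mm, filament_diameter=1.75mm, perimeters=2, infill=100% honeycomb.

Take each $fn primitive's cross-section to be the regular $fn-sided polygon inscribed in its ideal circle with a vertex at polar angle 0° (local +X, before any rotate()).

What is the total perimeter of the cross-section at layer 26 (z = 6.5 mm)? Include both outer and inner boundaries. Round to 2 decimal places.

109.50 mm

At z = 6.5 mm: the cone (r1=8.5→r2=2) has section circumradius 2.464 here — a regular 16-gon (perimeter = 2·16·2.464·sin(180°/16) = 15.38 mm); the 20.5×20.5 cube at (9, 12) contributes its full rectangle (perimeter 82.00 mm); the cone at (11.5, 14.5) contributes a regular 16-gon of circumradius 7.912 (interpolated between r1=8 and r2=5 at t=0.029) (perimeter = 2·16·7.912·sin(180°/16) = 49.39 mm); Merging all regions: the regions partially overlap (shared area 92.47 mm²), so the edge portions inside another operand are dropped and the merged outline is re-measured after clipping — boundary = 109.50 mm; (whole slice rotated 30° about Z — lengths, areas and connectivity unchanged). Overall, the cross-section has 2 separate islands. Total boundary length (outer) = 109.50 mm.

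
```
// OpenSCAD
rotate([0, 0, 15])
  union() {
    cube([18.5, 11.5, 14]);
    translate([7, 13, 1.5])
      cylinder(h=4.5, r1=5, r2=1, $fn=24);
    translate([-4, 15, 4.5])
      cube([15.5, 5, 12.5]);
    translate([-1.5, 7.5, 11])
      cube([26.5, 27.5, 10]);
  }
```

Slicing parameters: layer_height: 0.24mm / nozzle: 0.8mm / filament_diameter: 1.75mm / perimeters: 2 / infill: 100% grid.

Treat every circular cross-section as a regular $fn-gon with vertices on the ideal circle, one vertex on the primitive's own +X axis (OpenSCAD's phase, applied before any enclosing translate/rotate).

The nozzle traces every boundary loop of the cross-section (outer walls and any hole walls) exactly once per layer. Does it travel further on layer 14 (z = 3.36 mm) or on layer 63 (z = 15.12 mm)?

Layer 14 (z = 3.36): the cube is present — its section is the full 18.5×11.5 rectangle (perimeter 60.00 mm); the cone at (7, 13) contributes a regular 24-gon of circumradius 3.347 (interpolated between r1=5 and r2=1 at t=0.413) (perimeter = 2·24·3.347·sin(180°/24) = 20.97 mm); the cube at (-4, 15) is not intersected at this z (z outside [4.5, 17]); the cube at (-1.5, 7.5) is not intersected at this z (z outside [11, 21]); Combining (union): the regions partially overlap (shared area 7.76 mm²), so the edge portions inside another operand are dropped and the merged outline is re-measured after clipping — boundary = 67.66 mm; (rotated 15° about Z; rotation is an isometry so areas/perimeters/island counts are preserved). So its perimeter = 67.66 mm. Layer 63 (z = 15.12): the cube does not reach this height (z outside [0, 14]); the cone at (7, 13) is absent (z outside [1.5, 6]); the cube at (-4, 15) is present — its section is the full 15.5×5 rectangle (perimeter 41.00 mm); the 26.5×27.5 cube at (-1.5, 7.5) contributes its full rectangle (perimeter 108.00 mm); Merging all regions: the regions partially overlap (shared area 65.00 mm²), so the edge portions inside another operand are dropped and the merged outline is re-measured after clipping — boundary = 113.00 mm; (whole slice rotated 15° about Z — lengths, areas and connectivity unchanged). So its perimeter = 113.00 mm. Layer 63 is larger (113.00 vs 67.66 mm).

layer 63 (z = 15.12 mm)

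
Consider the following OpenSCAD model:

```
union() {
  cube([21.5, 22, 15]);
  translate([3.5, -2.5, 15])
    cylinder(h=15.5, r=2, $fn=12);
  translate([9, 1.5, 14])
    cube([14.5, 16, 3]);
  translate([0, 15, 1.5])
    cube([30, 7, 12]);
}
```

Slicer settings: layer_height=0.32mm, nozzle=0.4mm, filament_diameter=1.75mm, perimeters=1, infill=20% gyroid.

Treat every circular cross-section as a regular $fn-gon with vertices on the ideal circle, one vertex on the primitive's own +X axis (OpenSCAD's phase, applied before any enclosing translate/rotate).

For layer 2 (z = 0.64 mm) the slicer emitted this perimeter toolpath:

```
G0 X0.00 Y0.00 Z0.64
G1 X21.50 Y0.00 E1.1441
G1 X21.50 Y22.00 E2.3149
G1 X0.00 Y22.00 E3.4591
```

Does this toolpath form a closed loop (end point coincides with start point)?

Start point (G0): (0.00, 0.00). End point (last G1): the path does not return to the start — open.

no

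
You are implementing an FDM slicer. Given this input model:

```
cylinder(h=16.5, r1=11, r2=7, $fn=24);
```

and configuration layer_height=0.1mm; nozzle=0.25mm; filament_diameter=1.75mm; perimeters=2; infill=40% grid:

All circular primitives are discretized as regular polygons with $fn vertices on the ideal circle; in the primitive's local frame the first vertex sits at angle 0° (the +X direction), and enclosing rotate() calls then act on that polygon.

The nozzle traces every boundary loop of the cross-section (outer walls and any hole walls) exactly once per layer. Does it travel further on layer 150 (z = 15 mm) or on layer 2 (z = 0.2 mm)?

Layer 150 (z = 15): the cone: at t=0.909 of its height the radius interpolates to r₁+(r₂−r₁)t = 7.364, giving a regular 24-gon of that circumradius (perimeter = 2·24·7.364·sin(180°/24) = 46.14 mm). So its perimeter = 46.14 mm. Layer 2 (z = 0.2): the cone (r1=11→r2=7) has section circumradius 10.952 here — a regular 24-gon (perimeter = 2·24·10.952·sin(180°/24) = 68.61 mm). So its perimeter = 68.61 mm. Layer 2 is larger (68.61 vs 46.14 mm).

layer 2 (z = 0.2 mm)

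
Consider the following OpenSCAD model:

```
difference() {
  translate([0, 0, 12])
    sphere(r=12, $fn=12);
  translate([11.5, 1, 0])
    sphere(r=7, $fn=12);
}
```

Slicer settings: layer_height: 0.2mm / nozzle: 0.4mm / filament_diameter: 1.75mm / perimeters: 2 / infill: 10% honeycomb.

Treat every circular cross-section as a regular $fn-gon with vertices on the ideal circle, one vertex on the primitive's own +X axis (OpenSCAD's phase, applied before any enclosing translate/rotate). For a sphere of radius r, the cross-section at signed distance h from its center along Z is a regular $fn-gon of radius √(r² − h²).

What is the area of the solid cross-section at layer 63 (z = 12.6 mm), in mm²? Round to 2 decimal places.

At z = 12.6 mm: the r=12 sphere contributes a regular 12-gon of circumradius √(12²−0.6²) = 11.985 (area = (12/2)·11.985²·sin(360°/12) = 430.92 mm²); the sphere at (11.5, 1) is not intersected at this z (|z−center|=12.600 > r=7); Subtracting the remaining from the first: none of the subtracted shapes is present at this height, so the r=12 sphere is unchanged — area = 430.92 mm². Overall, the cross-section is a single solid region. Net area = 430.92 mm².

430.92 mm²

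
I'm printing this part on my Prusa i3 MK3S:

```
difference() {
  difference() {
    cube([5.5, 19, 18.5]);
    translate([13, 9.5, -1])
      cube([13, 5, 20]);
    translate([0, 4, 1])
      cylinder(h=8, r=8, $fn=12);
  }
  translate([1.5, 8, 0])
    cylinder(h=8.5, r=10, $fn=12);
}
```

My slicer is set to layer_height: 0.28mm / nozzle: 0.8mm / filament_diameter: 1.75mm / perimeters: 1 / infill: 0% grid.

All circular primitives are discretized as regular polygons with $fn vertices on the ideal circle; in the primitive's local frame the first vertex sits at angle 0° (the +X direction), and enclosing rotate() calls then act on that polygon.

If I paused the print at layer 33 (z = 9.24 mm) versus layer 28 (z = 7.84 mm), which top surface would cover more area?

Layer 33 (z = 9.24): the cube is present — its section is the full 5.5×19 rectangle (area 104.50 mm²); the cube at (13, 9.5) (footprint 13×5) is included at this height (area 65.00 mm²); the cylinder at (0, 4) is not intersected at this z (z outside [1, 9]); Taking the first minus the rest: starting from the 5.5×19 cube (104.50 mm²), the 13×5 cube at (13, 9.5) misses the remaining region (no effect) — area = 104.50 mm²; the cylinder at (1.5, 8) is not intersected at this z (z outside [0, 8.5]); Taking the first minus the rest: none of the subtracted shapes is present at this height, so the result so far is unchanged — area = 104.50 mm². So its area = 104.50 mm². Layer 28 (z = 7.84): the 5.5×19 cube contributes its full rectangle (area 104.50 mm²); the 13×5 cube at (13, 9.5) contributes its full rectangle (area 65.00 mm²); the cylinder at (0, 4): section is a regular 12-gon, circumradius r=8 (area = (12/2)·8.000²·sin(360°/12) = 192.00 mm²); Taking the first minus the rest: starting from the 5.5×19 cube (104.50 mm²), the 13×5 cube at (13, 9.5) misses the remaining region (no effect); the r=8 cylinder at (0, 4) partially overlaps it — only the 61.12 mm² overlap (of its 192.00 mm²) is removed, clipping the outline — area = 43.38 mm²; the r=10 cylinder at (1.5, 8) gives a regular 12-gon of circumradius 10 (constant along its height) (area = (12/2)·10.000²·sin(360°/12) = 300.00 mm²); Subtracting the remaining from the first: starting from that combined region (43.38 mm²), the r=10 cylinder at (1.5, 8) partially overlaps it — only the 35.43 mm² overlap (of its 300.00 mm²) is removed, clipping the outline — area = 7.95 mm². So its area = 7.95 mm². Layer 33 is larger (104.50 vs 7.95 mm²).

layer 33 (z = 9.24 mm)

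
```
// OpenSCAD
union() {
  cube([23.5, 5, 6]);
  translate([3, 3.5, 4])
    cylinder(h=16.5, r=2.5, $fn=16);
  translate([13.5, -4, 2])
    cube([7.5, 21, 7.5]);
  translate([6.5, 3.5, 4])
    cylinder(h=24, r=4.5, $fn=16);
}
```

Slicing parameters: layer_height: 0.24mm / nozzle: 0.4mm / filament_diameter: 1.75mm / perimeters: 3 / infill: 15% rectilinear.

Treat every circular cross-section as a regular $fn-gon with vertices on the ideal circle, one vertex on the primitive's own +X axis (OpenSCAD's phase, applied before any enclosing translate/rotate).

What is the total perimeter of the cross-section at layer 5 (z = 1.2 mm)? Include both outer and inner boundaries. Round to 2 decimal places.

57.00 mm

At z = 1.2 mm: the cube (footprint 23.5×5) is included at this height (perimeter 57.00 mm); the cylinder at (3, 3.5) is not intersected at this z (z outside [4, 20.5]); the cube at (13.5, -4) is absent (z outside [2, 9.5]); the cylinder at (6.5, 3.5) is absent (z outside [4, 28]); Merging all regions: only the 23.5×5 cube is present, so the union is just that shape — boundary = 57.00 mm. Overall, the cross-section is a single solid region. Total boundary length (outer) = 57.00 mm.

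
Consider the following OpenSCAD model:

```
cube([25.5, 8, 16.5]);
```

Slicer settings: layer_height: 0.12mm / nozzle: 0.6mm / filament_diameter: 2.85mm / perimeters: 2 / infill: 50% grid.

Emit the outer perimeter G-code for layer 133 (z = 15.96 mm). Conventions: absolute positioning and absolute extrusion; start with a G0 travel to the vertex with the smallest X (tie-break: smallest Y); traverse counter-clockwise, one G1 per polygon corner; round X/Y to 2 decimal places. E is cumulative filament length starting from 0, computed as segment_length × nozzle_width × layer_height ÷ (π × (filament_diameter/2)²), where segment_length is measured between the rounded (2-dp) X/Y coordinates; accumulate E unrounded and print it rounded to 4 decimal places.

At z = 15.96 mm: the cube is present — its section is the full 25.5×8 rectangle. The outline is a single polygon with 4 vertices. Extrusion per mm of travel: 0.6 × 0.12 / (π × 1.425²) = 0.011286. Accumulating E over each segment gives final E = 0.7562.

G0 X0.00 Y0.00 Z15.96
G1 X25.50 Y0.00 E0.2878
G1 X25.50 Y8.00 E0.3781
G1 X0.00 Y8.00 E0.6659
G1 X0.00 Y0.00 E0.7562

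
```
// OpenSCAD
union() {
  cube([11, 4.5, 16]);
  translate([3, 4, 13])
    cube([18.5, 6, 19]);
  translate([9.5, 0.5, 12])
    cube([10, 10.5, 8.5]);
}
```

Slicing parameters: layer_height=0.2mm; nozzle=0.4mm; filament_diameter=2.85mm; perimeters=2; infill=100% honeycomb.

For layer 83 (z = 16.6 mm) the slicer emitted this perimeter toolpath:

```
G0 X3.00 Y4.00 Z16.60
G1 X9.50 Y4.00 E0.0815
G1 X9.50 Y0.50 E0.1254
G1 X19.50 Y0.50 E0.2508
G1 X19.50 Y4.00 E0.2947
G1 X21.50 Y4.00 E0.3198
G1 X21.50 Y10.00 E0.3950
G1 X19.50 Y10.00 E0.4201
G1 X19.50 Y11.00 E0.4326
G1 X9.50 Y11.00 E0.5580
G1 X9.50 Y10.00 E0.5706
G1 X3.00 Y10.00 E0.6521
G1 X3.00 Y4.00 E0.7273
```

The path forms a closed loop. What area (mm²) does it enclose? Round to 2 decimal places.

156.00 mm²

Apply the shoelace formula to the sequence of (X, Y) vertices; enclosed area = 156.00 mm².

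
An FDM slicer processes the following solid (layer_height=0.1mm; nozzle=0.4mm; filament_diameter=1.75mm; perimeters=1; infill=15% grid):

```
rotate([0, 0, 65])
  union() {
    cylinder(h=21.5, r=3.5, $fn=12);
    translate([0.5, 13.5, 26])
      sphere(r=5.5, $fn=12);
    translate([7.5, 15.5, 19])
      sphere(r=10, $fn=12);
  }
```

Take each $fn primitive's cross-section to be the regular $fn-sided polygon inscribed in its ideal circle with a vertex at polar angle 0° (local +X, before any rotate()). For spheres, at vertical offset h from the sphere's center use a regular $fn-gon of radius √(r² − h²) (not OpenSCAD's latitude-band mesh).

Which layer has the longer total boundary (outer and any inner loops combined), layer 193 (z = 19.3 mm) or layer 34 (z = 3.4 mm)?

Layer 193 (z = 19.3): the r=3.5 cylinder gives a regular 12-gon of circumradius 3.5 (constant along its height) (perimeter = 2·12·3.500·sin(180°/12) = 21.74 mm); the sphere at (0.5, 13.5) is absent (|z−center|=6.700 > r=5.5); the r=10 sphere at (7.5, 15.5) contributes a regular 12-gon of circumradius √(10²−0.3²) = 9.995 (perimeter = 2·12·9.995·sin(180°/12) = 62.09 mm); Merging all regions: the 2 present regions are separate (no shared area or edge), so areas and boundary lengths simply add and each stays a separate island — boundary = 83.83 mm; (rotated 65° about Z; rotation is an isometry so areas/perimeters/island counts are preserved). So its perimeter = 83.83 mm. Layer 34 (z = 3.4): the r=3.5 cylinder gives a regular 12-gon of circumradius 3.5 (constant along its height) (perimeter = 2·12·3.500·sin(180°/12) = 21.74 mm); the sphere at (0.5, 13.5) is absent (|z−center|=22.600 > r=5.5); the sphere at (7.5, 15.5) does not reach this height (|z−center|=15.600 > r=10); Merging all regions: only the r=3.5 cylinder is present, so the union is just that shape — boundary = 21.74 mm; (rotated 65° about Z; rotation is an isometry so areas/perimeters/island counts are preserved). So its perimeter = 21.74 mm. Layer 193 is larger (83.83 vs 21.74 mm).

layer 193 (z = 19.3 mm)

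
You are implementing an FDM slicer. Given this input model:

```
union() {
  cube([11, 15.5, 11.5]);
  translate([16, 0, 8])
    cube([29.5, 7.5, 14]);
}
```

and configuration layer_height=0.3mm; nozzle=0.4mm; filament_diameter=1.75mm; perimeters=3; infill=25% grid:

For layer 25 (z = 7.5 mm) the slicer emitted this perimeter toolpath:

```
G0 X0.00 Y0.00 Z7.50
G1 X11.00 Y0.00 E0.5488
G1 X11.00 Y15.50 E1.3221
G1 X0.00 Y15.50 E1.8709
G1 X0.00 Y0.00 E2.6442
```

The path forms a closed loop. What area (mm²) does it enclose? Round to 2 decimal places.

170.50 mm²

Apply the shoelace formula to the sequence of (X, Y) vertices; enclosed area = 170.50 mm².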